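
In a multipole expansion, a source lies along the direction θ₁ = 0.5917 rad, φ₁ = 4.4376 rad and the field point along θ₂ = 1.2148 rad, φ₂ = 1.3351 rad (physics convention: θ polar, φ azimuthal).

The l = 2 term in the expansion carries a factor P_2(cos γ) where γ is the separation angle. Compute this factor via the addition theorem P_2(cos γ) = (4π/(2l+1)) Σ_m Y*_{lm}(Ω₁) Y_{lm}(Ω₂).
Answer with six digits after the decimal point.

-0.418477

Term-by-term m-sum for l=2 (normalisation 4π/5 = 2.513274):
  term(m=-2) = +0.040657-0.003185i   from Y*(Ω₁)=-0.102478+0.062770i, Y(Ω₂)=-0.302343-0.154110i
  term(m=-1) = -0.090191+0.003528i   from Y*(Ω₁)=-0.097046-0.344232i, Y(Ω₂)=+0.058933-0.245392i
  term(m=+0) = -0.067439+0.000000i   from Y*(Ω₁)=+0.336418-0.000000i, Y(Ω₂)=-0.200460+0.000000i
  term(m=+1) = -0.090191-0.003528i   from Y*(Ω₁)=+0.097046-0.344232i, Y(Ω₂)=-0.058933-0.245392i
  term(m=+2) = +0.040657+0.003185i   from Y*(Ω₁)=-0.102478-0.062770i, Y(Ω₂)=-0.302343+0.154110i
Σ over m = -0.166507+0.000000i; ×(4π/5) → -0.418477+0.000000i. Real part: -0.418477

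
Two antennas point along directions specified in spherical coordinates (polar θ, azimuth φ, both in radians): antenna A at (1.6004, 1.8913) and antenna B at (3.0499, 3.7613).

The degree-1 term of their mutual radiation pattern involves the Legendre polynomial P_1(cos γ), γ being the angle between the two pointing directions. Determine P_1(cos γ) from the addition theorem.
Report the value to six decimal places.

Summing Y*_{l m}(θ₁,φ₁)·Y_{l m}(θ₂,φ₂) over m ∈ [−1, 1]; prefactor 4π/(2·1+1) = 4.188790:
  m=-1: -0.108798+0.327757i × -0.025752+0.018373i = -0.003220-0.010440i  (running Σ = -0.003220-0.010440i)
  m=0: -0.014462-0.000000i × -0.486550+0.000000i = +0.007037+0.000000i  (running Σ = +0.003816-0.010440i)
  m=1: +0.108798+0.327757i × +0.025752+0.018373i = -0.003220+0.010440i  (running Σ = +0.000596+0.000000i)
Σ over m = +0.000596+0.000000i; ×(4π/3) → +0.002497+0.000000i. Real part: 0.002497

0.002497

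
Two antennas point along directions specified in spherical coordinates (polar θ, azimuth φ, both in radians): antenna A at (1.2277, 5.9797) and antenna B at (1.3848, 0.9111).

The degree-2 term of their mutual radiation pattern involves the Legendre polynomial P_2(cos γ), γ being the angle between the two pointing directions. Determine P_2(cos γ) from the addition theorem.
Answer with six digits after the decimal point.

Addition theorem: P_2(cos γ) = (4π/5) Σ_m Y*_{lm}(Ω₁) Y_{lm}(Ω₂), m = −2…2:
  m=-2: Y*=(0.281372, -0.195390)  Y=(-0.092805, -0.361337)  product (-0.096714, -0.083537)
  m=-1: Y*=(0.233557, -0.073141)  Y=(0.086048, -0.110941)  product (0.011983, -0.032205)
  m=+0: Y*=(-0.208315, -0.000000)  Y=(-0.283035, 0.000000)  product (0.058960, 0.000000)
  m=+1: Y*=(-0.233557, -0.073141)  Y=(-0.086048, -0.110941)  product (0.011983, 0.032205)
  m=+2: Y*=(0.281372, 0.195390)  Y=(-0.092805, 0.361337)  product (-0.096714, 0.083537)
Accumulated sum (-0.110503, 0.000000); after 4π/(2l+1) scaling, (-0.277724, 0.000000) ⇒ P_2 = -0.277724

-0.277724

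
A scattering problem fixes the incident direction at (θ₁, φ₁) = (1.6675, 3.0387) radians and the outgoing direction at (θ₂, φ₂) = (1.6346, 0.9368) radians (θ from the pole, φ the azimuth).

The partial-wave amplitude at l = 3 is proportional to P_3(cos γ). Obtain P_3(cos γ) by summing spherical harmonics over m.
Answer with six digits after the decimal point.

0.438614

Summing Y*_{l m}(θ₁,φ₁)·Y_{l m}(θ₂,φ₂) over m ∈ [−3, 3]; prefactor 4π/(2·3+1) = 1.795196:
  [-3]  conj(Y_{3,-3})(Ω₁) = (-0.391959, 0.124984) ; Y_{3,-3}(Ω₂) = (-0.392146, -0.134843) ; Δ = (0.170558, 0.003841)
  [-2]  conj(Y_{3,-2})(Ω₁) = (-0.095693, 0.019975) ; Y_{3,-2}(Ω₂) = (0.019352, 0.061945) ; Δ = (-0.003089, -0.005541)
  [-1]  conj(Y_{3,-1})(Ω₁) = (0.305054, -0.031499) ; Y_{3,-1}(Ω₂) = (-0.187169, 0.254564) ; Δ = (-0.049078, 0.083551)
  [+0]  conj(Y_{3,0})(Ω₁) = (0.106414, -0.000000) ; Y_{3,0}(Ω₂) = (0.070898, 0.000000) ; Δ = (0.007545, 0.000000)
  [+1]  conj(Y_{3,1})(Ω₁) = (-0.305054, -0.031499) ; Y_{3,1}(Ω₂) = (0.187169, 0.254564) ; Δ = (-0.049078, -0.083551)
  [+2]  conj(Y_{3,2})(Ω₁) = (-0.095693, -0.019975) ; Y_{3,2}(Ω₂) = (0.019352, -0.061945) ; Δ = (-0.003089, 0.005541)
  [+3]  conj(Y_{3,3})(Ω₁) = (0.391959, 0.124984) ; Y_{3,3}(Ω₂) = (0.392146, -0.134843) ; Δ = (0.170558, -0.003841)
Total Σ_m = (0.244326, -0.000000). Multiply by 1.795196: (0.438614, -0.000000). P_3(cos γ) = 0.438614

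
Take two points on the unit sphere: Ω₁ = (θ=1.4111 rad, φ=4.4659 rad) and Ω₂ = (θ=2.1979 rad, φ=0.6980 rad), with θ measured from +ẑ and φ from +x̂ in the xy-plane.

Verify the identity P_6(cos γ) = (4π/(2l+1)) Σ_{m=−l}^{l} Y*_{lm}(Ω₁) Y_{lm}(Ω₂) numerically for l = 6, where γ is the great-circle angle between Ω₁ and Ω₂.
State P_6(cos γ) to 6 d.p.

Addition theorem: P_6(cos γ) = (4π/13) Σ_m Y*_{lm}(Ω₁) Y_{lm}(Ω₂), m = −6…6:
  [-6]  conj(Y_{6,-6})(Ω₁) = -0.041037+0.445470i ; Y_{6,-6}(Ω₂) = -0.068176+0.117869i ; Δ = -0.049709-0.035207i
  [-5]  conj(Y_{6,-5})(Ω₁) = -0.235453-0.082852i ; Y_{6,-5}(Ω₂) = +0.321290-0.116700i ; Δ = -0.085318+0.000858i
  [-4]  conj(Y_{6,-4})(Ω₁) = -0.135080+0.204015i ; Y_{6,-4}(Ω₂) = -0.401710-0.146450i ; Δ = +0.084141-0.062172i
  [-3]  conj(Y_{6,-3})(Ω₁) = -0.182835-0.200452i ; Y_{6,-3}(Ω₂) = +0.079871+0.138467i ; Δ = +0.013153-0.041327i
  [-2]  conj(Y_{6,-2})(Ω₁) = -0.158269+0.085025i ; Y_{6,-2}(Ω₂) = -0.047734+0.270294i ; Δ = -0.015427-0.046838i
  [-1]  conj(Y_{6,-1})(Ω₁) = -0.067269-0.267357i ; Y_{6,-1}(Ω₂) = +0.212563-0.178313i ; Δ = -0.061972-0.044835i
  [+0]  conj(Y_{6,0})(Ω₁) = -0.161629-0.000000i ; Y_{6,0}(Ω₂) = +0.205812+0.000000i ; Δ = -0.033265-0.000000i
  [+1]  conj(Y_{6,1})(Ω₁) = +0.067269-0.267357i ; Y_{6,1}(Ω₂) = -0.212563-0.178313i ; Δ = -0.061972+0.044835i
  [+2]  conj(Y_{6,2})(Ω₁) = -0.158269-0.085025i ; Y_{6,2}(Ω₂) = -0.047734-0.270294i ; Δ = -0.015427+0.046838i
  [+3]  conj(Y_{6,3})(Ω₁) = +0.182835-0.200452i ; Y_{6,3}(Ω₂) = -0.079871+0.138467i ; Δ = +0.013153+0.041327i
  [+4]  conj(Y_{6,4})(Ω₁) = -0.135080-0.204015i ; Y_{6,4}(Ω₂) = -0.401710+0.146450i ; Δ = +0.084141+0.062172i
  [+5]  conj(Y_{6,5})(Ω₁) = +0.235453-0.082852i ; Y_{6,5}(Ω₂) = -0.321290-0.116700i ; Δ = -0.085318-0.000858i
  [+6]  conj(Y_{6,6})(Ω₁) = -0.041037-0.445470i ; Y_{6,6}(Ω₂) = -0.068176-0.117869i ; Δ = -0.049709+0.035207i
Accumulated sum -0.263529+0.000000i; after 4π/(2l+1) scaling, -0.254739+0.000000i ⇒ P_6 = -0.254739

-0.254739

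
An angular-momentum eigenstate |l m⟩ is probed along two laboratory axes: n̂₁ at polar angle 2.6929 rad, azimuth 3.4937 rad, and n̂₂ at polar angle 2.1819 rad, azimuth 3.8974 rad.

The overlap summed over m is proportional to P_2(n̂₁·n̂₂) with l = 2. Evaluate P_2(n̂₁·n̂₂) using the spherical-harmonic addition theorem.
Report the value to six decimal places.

Summing Y*_{l m}(θ₁,φ₁)·Y_{l m}(θ₂,φ₂) over m ∈ [−2, 2]; prefactor 4π/(2·2+1) = 2.513274:
  term(m=-2) = +0.013021-0.013607i   from Y*(Ω₁)=+0.055395+0.047059i, Y(Ω₂)=+0.015325-0.258654i
  term(m=-1) = +0.100809-0.043062i   from Y*(Ω₁)=+0.283425+0.104136i, Y(Ω₂)=+0.264192-0.249002i
  term(m=+0) = -0.001765+0.000000i   from Y*(Ω₁)=+0.452740-0.000000i, Y(Ω₂)=-0.003898+0.000000i
  term(m=+1) = +0.100809+0.043062i   from Y*(Ω₁)=-0.283425+0.104136i, Y(Ω₂)=-0.264192-0.249002i
  term(m=+2) = +0.013021+0.013607i   from Y*(Ω₁)=+0.055395-0.047059i, Y(Ω₂)=+0.015325+0.258654i
Accumulated sum +0.225895-0.000000i; after 4π/(2l+1) scaling, +0.567735-0.000000i ⇒ P_2 = 0.567735

0.567735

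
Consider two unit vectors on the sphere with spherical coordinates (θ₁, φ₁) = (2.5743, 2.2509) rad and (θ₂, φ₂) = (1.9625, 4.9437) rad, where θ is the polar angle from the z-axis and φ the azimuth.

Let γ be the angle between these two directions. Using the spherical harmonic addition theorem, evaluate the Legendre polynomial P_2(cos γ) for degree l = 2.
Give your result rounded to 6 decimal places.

-0.476373

Expand P_2 via completeness: Σ_{m} conj(Y_{2,m}) at Ω₁ times Y_{2,m} at Ω₂ —
  m=-2: -0.02331 - 0.10907j × -0.29529 + 0.14727j = 0.02295 + 0.02877j  (running Σ = 0.02295 + 0.02877j)
  m=-1: 0.22017 - 0.27221j × -0.06249 - 0.26533j = -0.08598 - 0.04141j  (running Σ = -0.06304 - 0.01263j)
  m=0: 0.35758 + 0.00000j × -0.17749 + 0.00000j = -0.06347 + 0.00000j  (running Σ = -0.12651 - 0.01263j)
  m=1: -0.22017 - 0.27221j × 0.06249 - 0.26533j = -0.08598 + 0.04141j  (running Σ = -0.21249 + 0.02877j)
  m=2: -0.02331 + 0.10907j × -0.29529 - 0.14727j = 0.02295 - 0.02877j  (running Σ = -0.18954 + 0.00000j)
Σ over m = -0.18954 + 0.00000j; ×(4π/5) → -0.47637 + 0.00000j. Real part: -0.476373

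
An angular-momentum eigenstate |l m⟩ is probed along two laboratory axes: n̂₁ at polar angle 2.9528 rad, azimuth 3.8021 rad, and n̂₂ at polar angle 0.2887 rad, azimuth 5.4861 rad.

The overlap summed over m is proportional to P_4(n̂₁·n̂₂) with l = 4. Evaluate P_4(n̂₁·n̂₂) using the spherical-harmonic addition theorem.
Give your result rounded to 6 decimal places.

0.535431

Expand P_4 via completeness: Σ_{m} conj(Y_{4,m}) at Ω₁ times Y_{4,m} at Ω₂ —
  [-4]  conj(Y_{4,-4})(Ω₁) = -0.00048 + 0.00026j ; Y_{4,-4}(Ω₂) = -0.00290 - 0.00014j ; Δ = 0.00000 - 0.00000j
  [-3]  conj(Y_{4,-3})(Ω₁) = -0.00324 + 0.00745j ; Y_{4,-3}(Ω₂) = -0.02025 + 0.01888j ; Δ = -0.00007 - 0.00021j
  [-2]  conj(Y_{4,-2})(Ω₁) = 0.01676 + 0.06569j ; Y_{4,-2}(Ω₂) = -0.00344 + 0.14727j ; Δ = -0.00973 + 0.00224j
  [-1]  conj(Y_{4,-1})(Ω₁) = 0.25849 + 0.20082j ; Y_{4,-1}(Ω₂) = 0.30971 + 0.31703j ; Δ = 0.01639 + 0.14415j
  [+0]  conj(Y_{4,0})(Ω₁) = 0.70184 + 0.00000j ; Y_{4,0}(Ω₂) = 0.52762 + 0.00000j ; Δ = 0.37031 + 0.00000j
  [+1]  conj(Y_{4,1})(Ω₁) = -0.25849 + 0.20082j ; Y_{4,1}(Ω₂) = -0.30971 + 0.31703j ; Δ = 0.01639 - 0.14415j
  [+2]  conj(Y_{4,2})(Ω₁) = 0.01676 - 0.06569j ; Y_{4,2}(Ω₂) = -0.00344 - 0.14727j ; Δ = -0.00973 - 0.00224j
  [+3]  conj(Y_{4,3})(Ω₁) = 0.00324 + 0.00745j ; Y_{4,3}(Ω₂) = 0.02025 + 0.01888j ; Δ = -0.00007 + 0.00021j
  [+4]  conj(Y_{4,4})(Ω₁) = -0.00048 - 0.00026j ; Y_{4,4}(Ω₂) = -0.00290 + 0.00014j ; Δ = 0.00000 + 0.00000j
Accumulated sum 0.38347 + 0.00000j; after 4π/(2l+1) scaling, 0.53543 + 0.00000j ⇒ P_4 = 0.535431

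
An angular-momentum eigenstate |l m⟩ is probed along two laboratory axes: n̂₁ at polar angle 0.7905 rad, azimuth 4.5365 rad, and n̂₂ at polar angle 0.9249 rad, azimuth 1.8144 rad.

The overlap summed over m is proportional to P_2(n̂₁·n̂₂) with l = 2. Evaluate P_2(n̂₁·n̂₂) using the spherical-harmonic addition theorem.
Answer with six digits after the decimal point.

Addition theorem: P_2(cos γ) = (4π/5) Σ_m Y*_{lm}(Ω₁) Y_{lm}(Ω₂), m = −2…2:
  term(m=-2) = 0.03211 - 0.03576j   from Y*(Ω₁)=-0.18316 + 0.06723j, Y(Ω₂)=-0.21767 + 0.11532j
  term(m=-1) = -0.13099 + 0.05842j   from Y*(Ω₁)=-0.06759 - 0.38029j, Y(Ω₂)=-0.08957 - 0.36037j
  term(m=+0) = 0.00419 + 0.00000j   from Y*(Ω₁)=0.15287 + 0.00000j, Y(Ω₂)=0.02741 + 0.00000j
  term(m=+1) = -0.13099 - 0.05842j   from Y*(Ω₁)=0.06759 - 0.38029j, Y(Ω₂)=0.08957 - 0.36037j
  term(m=+2) = 0.03211 + 0.03576j   from Y*(Ω₁)=-0.18316 - 0.06723j, Y(Ω₂)=-0.21767 - 0.11532j
Σ over m = -0.19357 + 0.00000j; ×(4π/5) → -0.48649 + 0.00000j. Real part: -0.486493

-0.486493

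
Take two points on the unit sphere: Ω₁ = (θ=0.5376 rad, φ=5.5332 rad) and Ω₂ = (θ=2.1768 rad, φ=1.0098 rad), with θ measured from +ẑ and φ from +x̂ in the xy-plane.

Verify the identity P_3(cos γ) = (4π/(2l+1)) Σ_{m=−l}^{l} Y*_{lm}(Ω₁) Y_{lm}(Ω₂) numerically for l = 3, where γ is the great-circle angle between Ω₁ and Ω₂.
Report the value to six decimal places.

Addition theorem: P_3(cos γ) = (4π/7) Σ_m Y*_{lm}(Ω₁) Y_{lm}(Ω₂), m = −3…3:
  m=-3: (-0.035191, -0.043592) × (-0.230216, -0.025937) = (0.006971, 0.010948)  (running Σ = (0.006971, 0.010948))
  m=-2: (0.016289, -0.229608) × (0.170629, 0.354311) = (0.084132, -0.033406)  (running Σ = (0.091103, -0.022458))
  m=-1: (0.325600, -0.303319) × (0.087925, -0.139932) = (-0.013816, -0.072231)  (running Σ = (0.077287, -0.094689))
  m=0: (0.220814, -0.000000) × (0.292871, 0.000000) = (0.064670, 0.000000)  (running Σ = (0.141957, -0.094689))
  m=1: (-0.325600, -0.303319) × (-0.087925, -0.139932) = (-0.013816, 0.072231)  (running Σ = (0.128141, -0.022458))
  m=2: (0.016289, 0.229608) × (0.170629, -0.354311) = (0.084132, 0.033406)  (running Σ = (0.212273, 0.010948))
  m=3: (0.035191, -0.043592) × (0.230216, -0.025937) = (0.006971, -0.010948)  (running Σ = (0.219244, -0.000000))
Accumulated sum (0.219244, -0.000000); after 4π/(2l+1) scaling, (0.393586, -0.000000) ⇒ P_3 = 0.393586

0.393586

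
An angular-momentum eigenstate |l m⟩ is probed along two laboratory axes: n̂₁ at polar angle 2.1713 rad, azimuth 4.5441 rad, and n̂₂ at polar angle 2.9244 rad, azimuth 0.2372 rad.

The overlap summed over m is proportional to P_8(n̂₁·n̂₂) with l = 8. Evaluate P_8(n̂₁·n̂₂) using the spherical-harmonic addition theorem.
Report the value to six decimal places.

Addition theorem: P_8(cos γ) = (4π/17) Σ_m Y*_{lm}(Ω₁) Y_{lm}(Ω₂), m = −8…8:
  [-8]  conj(Y_{8,-8})(Ω₁) = 0.02463 - 0.10789j ; Y_{8,-8}(Ω₂) = -0.00000 - 0.00000j ; Δ = -0.00000 + 0.00000j
  [-7]  conj(Y_{8,-7})(Ω₁) = -0.28009 - 0.11604j ; Y_{8,-7}(Ω₂) = 0.00000 + 0.00004j ; Δ = 0.00000 - 0.00001j
  [-6]  conj(Y_{8,-6})(Ω₁) = -0.23939 + 0.38093j ; Y_{8,-6}(Ω₂) = 0.00007 - 0.00050j ; Δ = 0.00017 + 0.00015j
  [-5]  conj(Y_{8,-5})(Ω₁) = 0.23436 + 0.20946j ; Y_{8,-5}(Ω₂) = -0.00157 + 0.00387j ; Δ = -0.00118 + 0.00058j
  [-4]  conj(Y_{8,-4})(Ω₁) = -0.08273 + 0.06597j ; Y_{8,-4}(Ω₂) = 0.01501 - 0.02093j ; Δ = 0.00014 + 0.00272j
  [-3]  conj(Y_{8,-3})(Ω₁) = 0.17774 + 0.32161j ; Y_{8,-3}(Ω₂) = -0.08835 + 0.07619j ; Δ = -0.04021 - 0.01487j
  [-2]  conj(Y_{8,-2})(Ω₁) = 0.08021 - 0.02806j ; Y_{8,-2}(Ω₂) = 0.32549 - 0.16715j ; Δ = 0.02142 - 0.02254j
  [-1]  conj(Y_{8,-1})(Ω₁) = 0.05510 + 0.32433j ; Y_{8,-1}(Ω₂) = -0.66042 + 0.15966j ; Δ = -0.08817 - 0.20540j
  [+0]  conj(Y_{8,0})(Ω₁) = 0.13689 + 0.00000j ; Y_{8,0}(Ω₂) = 0.36493 + 0.00000j ; Δ = 0.04996 + 0.00000j
  [+1]  conj(Y_{8,1})(Ω₁) = -0.05510 + 0.32433j ; Y_{8,1}(Ω₂) = 0.66042 + 0.15966j ; Δ = -0.08817 + 0.20540j
  [+2]  conj(Y_{8,2})(Ω₁) = 0.08021 + 0.02806j ; Y_{8,2}(Ω₂) = 0.32549 + 0.16715j ; Δ = 0.02142 + 0.02254j
  [+3]  conj(Y_{8,3})(Ω₁) = -0.17774 + 0.32161j ; Y_{8,3}(Ω₂) = 0.08835 + 0.07619j ; Δ = -0.04021 + 0.01487j
  [+4]  conj(Y_{8,4})(Ω₁) = -0.08273 - 0.06597j ; Y_{8,4}(Ω₂) = 0.01501 + 0.02093j ; Δ = 0.00014 - 0.00272j
  [+5]  conj(Y_{8,5})(Ω₁) = -0.23436 + 0.20946j ; Y_{8,5}(Ω₂) = 0.00157 + 0.00387j ; Δ = -0.00118 - 0.00058j
  [+6]  conj(Y_{8,6})(Ω₁) = -0.23939 - 0.38093j ; Y_{8,6}(Ω₂) = 0.00007 + 0.00050j ; Δ = 0.00017 - 0.00015j
  [+7]  conj(Y_{8,7})(Ω₁) = 0.28009 - 0.11604j ; Y_{8,7}(Ω₂) = -0.00000 + 0.00004j ; Δ = 0.00000 + 0.00001j
  [+8]  conj(Y_{8,8})(Ω₁) = 0.02463 + 0.10789j ; Y_{8,8}(Ω₂) = -0.00000 + 0.00000j ; Δ = -0.00000 - 0.00000j
Σ over m = -0.16569 + 0.00000j; ×(4π/17) → -0.12248 + 0.00000j. Real part: -0.122481

-0.122481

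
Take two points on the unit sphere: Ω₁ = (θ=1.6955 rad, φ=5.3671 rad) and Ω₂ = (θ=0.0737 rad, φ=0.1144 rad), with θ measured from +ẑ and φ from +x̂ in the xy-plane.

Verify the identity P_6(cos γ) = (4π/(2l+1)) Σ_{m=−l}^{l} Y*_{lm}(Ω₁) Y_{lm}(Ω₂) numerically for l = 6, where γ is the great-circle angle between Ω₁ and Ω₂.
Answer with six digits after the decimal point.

-0.264537

Expand P_6 via completeness: Σ_{m} conj(Y_{6,m}) at Ω₁ times Y_{6,m} at Ω₂ —
  [-6]  conj(Y_{6,-6})(Ω₁) = +0.325566+0.326398i ; Y_{6,-6}(Ω₂) = +0.000000-0.000000i ; Δ = +0.000000+0.000000i
  [-5]  conj(Y_{6,-5})(Ω₁) = +0.026341-0.198448i ; Y_{6,-5}(Ω₂) = +0.000003-0.000002i ; Δ = -0.000000-0.000001i
  [-4]  conj(Y_{6,-4})(Ω₁) = +0.248650-0.143277i ; Y_{6,-4}(Ω₂) = +0.000094-0.000046i ; Δ = +0.000017-0.000025i
  [-3]  conj(Y_{6,-3})(Ω₁) = -0.206870-0.085843i ; Y_{6,-3}(Ω₂) = +0.001939-0.000693i ; Δ = -0.000461-0.000023i
  [-2]  conj(Y_{6,-2})(Ω₁) = -0.060441-0.225952i ; Y_{6,-2}(Ω₂) = +0.027072-0.006304i ; Δ = -0.003061-0.005736i
  [-1]  conj(Y_{6,-1})(Ω₁) = -0.140677+0.183253i ; Y_{6,-1}(Ω₂) = +0.234603-0.026956i ; Δ = -0.028063+0.046784i
  [+0]  conj(Y_{6,0})(Ω₁) = -0.219322-0.000000i ; Y_{6,0}(Ω₂) = +0.959908+0.000000i ; Δ = -0.210529-0.000000i
  [+1]  conj(Y_{6,1})(Ω₁) = +0.140677+0.183253i ; Y_{6,1}(Ω₂) = -0.234603-0.026956i ; Δ = -0.028063-0.046784i
  [+2]  conj(Y_{6,2})(Ω₁) = -0.060441+0.225952i ; Y_{6,2}(Ω₂) = +0.027072+0.006304i ; Δ = -0.003061+0.005736i
  [+3]  conj(Y_{6,3})(Ω₁) = +0.206870-0.085843i ; Y_{6,3}(Ω₂) = -0.001939-0.000693i ; Δ = -0.000461+0.000023i
  [+4]  conj(Y_{6,4})(Ω₁) = +0.248650+0.143277i ; Y_{6,4}(Ω₂) = +0.000094+0.000046i ; Δ = +0.000017+0.000025i
  [+5]  conj(Y_{6,5})(Ω₁) = -0.026341-0.198448i ; Y_{6,5}(Ω₂) = -0.000003-0.000002i ; Δ = -0.000000+0.000001i
  [+6]  conj(Y_{6,6})(Ω₁) = +0.325566-0.326398i ; Y_{6,6}(Ω₂) = +0.000000+0.000000i ; Δ = +0.000000-0.000000i
Σ over m = -0.273666-0.000000i; ×(4π/13) → -0.264537-0.000000i. Real part: -0.264537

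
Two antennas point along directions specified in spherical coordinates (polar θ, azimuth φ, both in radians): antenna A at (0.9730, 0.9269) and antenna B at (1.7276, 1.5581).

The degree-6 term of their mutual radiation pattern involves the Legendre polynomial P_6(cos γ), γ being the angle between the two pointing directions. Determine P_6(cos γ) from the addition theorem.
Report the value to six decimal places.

Summing Y*_{l m}(θ₁,φ₁)·Y_{l m}(θ₂,φ₂) over m ∈ [−6, 6]; prefactor 4π/(2·6+1) = 0.966644:
  term(m=-6) = -0.055206+0.041586i   from Y*(Ω₁)=+0.115651-0.101800i, Y(Ω₂)=-0.447296-0.034140i
  term(m=-5) = +0.089277-0.001286i   from Y*(Ω₁)=-0.028277-0.362314i, Y(Ω₂)=-0.015586+0.245193i
  term(m=-4) = +0.083876+0.059475i   from Y*(Ω₁)=-0.349250-0.221896i, Y(Ω₂)=-0.248175-0.012615i
  term(m=-3) = -0.008520-0.025472i   from Y*(Ω₁)=-0.093843+0.035419i, Y(Ω₂)=-0.010197+0.267583i
  term(m=-2) = -0.017329+0.054399i   from Y*(Ω₁)=+0.086405-0.297120i, Y(Ω₂)=-0.184449-0.004685i
  term(m=-1) = +0.050246-0.036728i   from Y*(Ω₁)=-0.137119-0.182675i, Y(Ω₂)=-0.003459+0.272463i
  term(m=+0) = -0.042355+0.000000i   from Y*(Ω₁)=+0.253975-0.000000i, Y(Ω₂)=-0.166767+0.000000i
  term(m=+1) = +0.050246+0.036728i   from Y*(Ω₁)=+0.137119-0.182675i, Y(Ω₂)=+0.003459+0.272463i
  term(m=+2) = -0.017329-0.054399i   from Y*(Ω₁)=+0.086405+0.297120i, Y(Ω₂)=-0.184449+0.004685i
  term(m=+3) = -0.008520+0.025472i   from Y*(Ω₁)=+0.093843+0.035419i, Y(Ω₂)=+0.010197+0.267583i
  term(m=+4) = +0.083876-0.059475i   from Y*(Ω₁)=-0.349250+0.221896i, Y(Ω₂)=-0.248175+0.012615i
  term(m=+5) = +0.089277+0.001286i   from Y*(Ω₁)=+0.028277-0.362314i, Y(Ω₂)=+0.015586+0.245193i
  term(m=+6) = -0.055206-0.041586i   from Y*(Ω₁)=+0.115651+0.101800i, Y(Ω₂)=-0.447296+0.034140i
Total Σ_m = +0.242334+0.000000i. Multiply by 0.966644: +0.234251+0.000000i. P_6(cos γ) = 0.234251

0.234251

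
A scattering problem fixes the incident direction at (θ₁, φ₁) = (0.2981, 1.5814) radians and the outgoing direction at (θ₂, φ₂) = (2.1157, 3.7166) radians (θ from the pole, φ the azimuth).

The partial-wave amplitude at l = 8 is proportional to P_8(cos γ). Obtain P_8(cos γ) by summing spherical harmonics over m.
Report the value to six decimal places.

0.275036

Expand P_8 via completeness: Σ_{m} conj(Y_{8,m}) at Ω₁ times Y_{8,m} at Ω₂ —
  m=-8: +0.000028+0.000002i × -0.016527+0.146512i = -0.000001+0.000004i  (running Σ = -0.000001+0.000004i)
  m=-7: +0.000028-0.000371i × -0.226805+0.276298i = +0.000096+0.000092i  (running Σ = +0.000095+0.000096i)
  m=-6: -0.003064-0.000195i × -0.425072+0.135437i = +0.001329-0.000332i  (running Σ = +0.001424-0.000236i)
  m=-5: -0.000964+0.018162i × -0.191566-0.052308i = +0.001135-0.003429i  (running Σ = +0.002559-0.003665i)
  m=-4: +0.079255+0.003364i × +0.155934+0.174513i = +0.011771+0.014355i  (running Σ = +0.014330+0.010691i)
  m=-3: +0.007942-0.249585i × +0.050903+0.327435i = +0.082127-0.010104i  (running Σ = +0.096457+0.000586i)
  m=-2: -0.524478-0.011124i × +0.030555-0.068278i = -0.016785+0.035471i  (running Σ = +0.079672+0.036057i)
  m=-1: -0.006084+0.573769i × +0.288209-0.186776i = +0.105413+0.166502i  (running Σ = +0.185085+0.202559i)
  m=0: -0.077083-0.000000i × -0.024693+0.000000i = +0.001903+0.000000i  (running Σ = +0.186988+0.202559i)
  m=1: +0.006084+0.573769i × -0.288209-0.186776i = +0.105413-0.166502i  (running Σ = +0.292401+0.036057i)
  m=2: -0.524478+0.011124i × +0.030555+0.068278i = -0.016785-0.035471i  (running Σ = +0.275616+0.000586i)
  m=3: -0.007942-0.249585i × -0.050903+0.327435i = +0.082127+0.010104i  (running Σ = +0.357743+0.010691i)
  m=4: +0.079255-0.003364i × +0.155934-0.174513i = +0.011771-0.014355i  (running Σ = +0.369515-0.003665i)
  m=5: +0.000964+0.018162i × +0.191566-0.052308i = +0.001135+0.003429i  (running Σ = +0.370649-0.000236i)
  m=6: -0.003064+0.000195i × -0.425072-0.135437i = +0.001329+0.000332i  (running Σ = +0.371978+0.000096i)
  m=7: -0.000028-0.000371i × +0.226805+0.276298i = +0.000096-0.000092i  (running Σ = +0.372074+0.000004i)
  m=8: +0.000028-0.000002i × -0.016527-0.146512i = -0.000001-0.000004i  (running Σ = +0.372073+0.000000i)
Accumulated sum +0.372073+0.000000i; after 4π/(2l+1) scaling, +0.275036+0.000000i ⇒ P_8 = 0.275036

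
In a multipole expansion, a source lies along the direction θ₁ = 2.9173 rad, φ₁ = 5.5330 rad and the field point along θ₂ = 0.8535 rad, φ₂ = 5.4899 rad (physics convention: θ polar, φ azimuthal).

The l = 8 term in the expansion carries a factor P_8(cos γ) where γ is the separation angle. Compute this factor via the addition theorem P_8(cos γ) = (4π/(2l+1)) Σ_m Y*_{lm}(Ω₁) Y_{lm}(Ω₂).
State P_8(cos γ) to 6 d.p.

Term-by-term m-sum for l=8 (normalisation 4π/17 = 0.739198):
  [-8]  conj(Y_{8,-8})(Ω₁) = +0.000003+0.000001i ; Y_{8,-8}(Ω₂) = +0.053501+0.003380i ; Δ = +0.000000+0.000000i
  [-7]  conj(Y_{8,-7})(Ω₁) = -0.000028-0.000046i ; Y_{8,-7}(Ω₂) = +0.139360-0.124763i ; Δ = -0.000010-0.000003i
  [-6]  conj(Y_{8,-6})(Ω₁) = -0.000127+0.000591i ; Y_{8,-6}(Ω₂) = +0.017877-0.377474i ; Δ = +0.000221+0.000058i
  [-5]  conj(Y_{8,-5})(Ω₁) = +0.003984-0.002780i ; Y_{8,-5}(Ω₂) = -0.306957-0.332175i ; Δ = -0.002146-0.000470i
  [-4]  conj(Y_{8,-4})(Ω₁) = -0.028700-0.004069i ; Y_{8,-4}(Ω₂) = -0.207385-0.006545i ; Δ = +0.005925+0.001032i
  [-3]  conj(Y_{8,-3})(Ω₁) = +0.079650+0.098544i ; Y_{8,-3}(Ω₂) = +0.169425-0.161591i ; Δ = +0.029418+0.003825i
  [-2]  conj(Y_{8,-2})(Ω₁) = +0.026920-0.381618i ; Y_{8,-2}(Ω₂) = +0.005500-0.348623i ; Δ = -0.132893-0.011484i
  [-1]  conj(Y_{8,-1})(Ω₁) = -0.496515+0.462723i ; Y_{8,-1}(Ω₂) = +0.057477+0.058391i ; Δ = -0.055557-0.002396i
  [+0]  conj(Y_{8,0})(Ω₁) = +0.324014-0.000000i ; Y_{8,0}(Ω₂) = +0.360635+0.000000i ; Δ = +0.116851+0.000000i
  [+1]  conj(Y_{8,1})(Ω₁) = +0.496515+0.462723i ; Y_{8,1}(Ω₂) = -0.057477+0.058391i ; Δ = -0.055557+0.002396i
  [+2]  conj(Y_{8,2})(Ω₁) = +0.026920+0.381618i ; Y_{8,2}(Ω₂) = +0.005500+0.348623i ; Δ = -0.132893+0.011484i
  [+3]  conj(Y_{8,3})(Ω₁) = -0.079650+0.098544i ; Y_{8,3}(Ω₂) = -0.169425-0.161591i ; Δ = +0.029418-0.003825i
  [+4]  conj(Y_{8,4})(Ω₁) = -0.028700+0.004069i ; Y_{8,4}(Ω₂) = -0.207385+0.006545i ; Δ = +0.005925-0.001032i
  [+5]  conj(Y_{8,5})(Ω₁) = -0.003984-0.002780i ; Y_{8,5}(Ω₂) = +0.306957-0.332175i ; Δ = -0.002146+0.000470i
  [+6]  conj(Y_{8,6})(Ω₁) = -0.000127-0.000591i ; Y_{8,6}(Ω₂) = +0.017877+0.377474i ; Δ = +0.000221-0.000058i
  [+7]  conj(Y_{8,7})(Ω₁) = +0.000028-0.000046i ; Y_{8,7}(Ω₂) = -0.139360-0.124763i ; Δ = -0.000010+0.000003i
  [+8]  conj(Y_{8,8})(Ω₁) = +0.000003-0.000001i ; Y_{8,8}(Ω₂) = +0.053501-0.003380i ; Δ = +0.000000-0.000000i
Σ over m = -0.193232-0.000000i; ×(4π/17) → -0.142837-0.000000i. Real part: -0.142837

-0.142837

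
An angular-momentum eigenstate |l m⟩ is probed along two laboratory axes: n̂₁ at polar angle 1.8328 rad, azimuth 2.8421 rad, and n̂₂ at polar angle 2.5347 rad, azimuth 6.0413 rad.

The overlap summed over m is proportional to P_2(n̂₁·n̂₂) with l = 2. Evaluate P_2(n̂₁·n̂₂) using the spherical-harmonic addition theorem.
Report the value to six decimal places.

Addition theorem: P_2(cos γ) = (4π/5) Σ_m Y*_{lm}(Ω₁) Y_{lm}(Ω₂), m = −2…2:
  term(m=-2) = +0.044976-0.005205i   from Y*(Ω₁)=+0.297624-0.203172i, Y(Ω₂)=+0.111223+0.058438i
  term(m=-1) = -0.069833+0.004027i   from Y*(Ω₁)=+0.184670-0.057023i, Y(Ω₂)=-0.351382-0.086691i
  term(m=+0) = -0.081375-0.000000i   from Y*(Ω₁)=-0.251913-0.000000i, Y(Ω₂)=+0.323028+0.000000i
  term(m=+1) = -0.069833-0.004027i   from Y*(Ω₁)=-0.184670-0.057023i, Y(Ω₂)=+0.351382-0.086691i
  term(m=+2) = +0.044976+0.005205i   from Y*(Ω₁)=+0.297624+0.203172i, Y(Ω₂)=+0.111223-0.058438i
Total Σ_m = -0.131090+0.000000i. Multiply by 2.513274: -0.329466+0.000000i. P_2(cos γ) = -0.329466

-0.329466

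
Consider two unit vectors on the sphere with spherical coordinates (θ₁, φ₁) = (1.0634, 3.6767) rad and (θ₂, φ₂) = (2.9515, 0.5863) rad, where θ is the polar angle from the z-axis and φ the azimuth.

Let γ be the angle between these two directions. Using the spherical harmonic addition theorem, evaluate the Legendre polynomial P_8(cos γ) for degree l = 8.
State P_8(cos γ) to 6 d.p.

Term-by-term m-sum for l=8 (normalisation 4π/17 = 0.739198):
  m=-8: Y*=-0.073410-0.159424i  Y=-0.000000+0.000001i  product +0.000000-0.000000i
  m=-7: Y*=+0.321212+0.221720i  Y=+0.000010-0.000014i  product +0.000006-0.000002i
  m=-6: Y*=-0.425435-0.029424i  Y=-0.000215+0.000085i  product +0.000094-0.000030i
  m=-5: Y*=+0.097488-0.049038i  Y=+0.002156+0.000460i  product +0.000233-0.000061i
  m=-4: Y*=+0.161326-0.251894i  Y=-0.010967-0.011211i  product -0.004593+0.000954i
  m=-3: Y*=-0.009436+0.273181i  Y=+0.015357+0.080676i  product -0.022184+0.003434i
  m=-2: Y*=+0.083016+0.151750i  Y=+0.116429-0.276772i  product +0.051666-0.005308i
  m=-1: Y*=-0.267866-0.158790i  Y=-0.555037+0.368661i  product +0.207215-0.010617i
  m=+0: Y*=-0.129750-0.000000i  Y=+0.520148+0.000000i  product -0.067489-0.000000i
  m=+1: Y*=+0.267866-0.158790i  Y=+0.555037+0.368661i  product +0.207215+0.010617i
  m=+2: Y*=+0.083016-0.151750i  Y=+0.116429+0.276772i  product +0.051666+0.005308i
  m=+3: Y*=+0.009436+0.273181i  Y=-0.015357+0.080676i  product -0.022184-0.003434i
  m=+4: Y*=+0.161326+0.251894i  Y=-0.010967+0.011211i  product -0.004593-0.000954i
  m=+5: Y*=-0.097488-0.049038i  Y=-0.002156+0.000460i  product +0.000233+0.000061i
  m=+6: Y*=-0.425435+0.029424i  Y=-0.000215-0.000085i  product +0.000094+0.000030i
  m=+7: Y*=-0.321212+0.221720i  Y=-0.000010-0.000014i  product +0.000006+0.000002i
  m=+8: Y*=-0.073410+0.159424i  Y=-0.000000-0.000001i  product +0.000000+0.000000i
Σ over m = +0.397385-0.000000i; ×(4π/17) → +0.293746-0.000000i. Real part: 0.293746

0.293746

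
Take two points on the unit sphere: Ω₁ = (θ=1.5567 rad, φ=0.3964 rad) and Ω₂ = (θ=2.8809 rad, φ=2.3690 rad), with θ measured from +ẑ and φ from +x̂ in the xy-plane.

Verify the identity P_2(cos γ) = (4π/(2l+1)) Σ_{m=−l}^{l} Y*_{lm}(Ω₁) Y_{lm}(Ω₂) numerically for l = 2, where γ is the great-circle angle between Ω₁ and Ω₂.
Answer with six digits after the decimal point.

-0.480365

Addition theorem: P_2(cos γ) = (4π/5) Σ_m Y*_{lm}(Ω₁) Y_{lm}(Ω₂), m = −2…2:
  [-2]  conj(Y_{2,-2})(Ω₁) = 0.27105 + 0.27510j ; Y_{2,-2}(Ω₂) = 0.00066 + 0.02565j ; Δ = -0.00688 + 0.00713j
  [-1]  conj(Y_{2,-1})(Ω₁) = 0.01004 + 0.00420j ; Y_{2,-1}(Ω₂) = 0.13778 + 0.13429j ; Δ = 0.00082 + 0.00193j
  [+0]  conj(Y_{2,0})(Ω₁) = -0.31520 + 0.00000j ; Y_{2,0}(Ω₂) = 0.56792 + 0.00000j ; Δ = -0.17901 + 0.00000j
  [+1]  conj(Y_{2,1})(Ω₁) = -0.01004 + 0.00420j ; Y_{2,1}(Ω₂) = -0.13778 + 0.13429j ; Δ = 0.00082 - 0.00193j
  [+2]  conj(Y_{2,2})(Ω₁) = 0.27105 - 0.27510j ; Y_{2,2}(Ω₂) = 0.00066 - 0.02565j ; Δ = -0.00688 - 0.00713j
Total Σ_m = -0.19113 + 0.00000j. Multiply by 2.513274: -0.48037 + 0.00000j. P_2(cos γ) = -0.480365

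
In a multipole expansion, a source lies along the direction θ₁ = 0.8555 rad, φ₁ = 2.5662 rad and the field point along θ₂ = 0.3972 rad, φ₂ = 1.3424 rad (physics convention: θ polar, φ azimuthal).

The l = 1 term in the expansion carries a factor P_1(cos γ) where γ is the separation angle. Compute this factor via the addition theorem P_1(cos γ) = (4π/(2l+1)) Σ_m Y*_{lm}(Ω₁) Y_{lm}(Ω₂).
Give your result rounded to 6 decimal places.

0.704092

Addition theorem: P_1(cos γ) = (4π/3) Σ_m Y*_{lm}(Ω₁) Y_{lm}(Ω₂), m = −1…1:
  m=-1: Y*=-0.218817+0.141925i  Y=+0.030261-0.130179i  product +0.011854+0.032780i
  m=+0: Y*=+0.320446-0.000000i  Y=+0.450564+0.000000i  product +0.144381+0.000000i
  m=+1: Y*=+0.218817+0.141925i  Y=-0.030261-0.130179i  product +0.011854-0.032780i
Accumulated sum +0.168090+0.000000i; after 4π/(2l+1) scaling, +0.704092+0.000000i ⇒ P_1 = 0.704092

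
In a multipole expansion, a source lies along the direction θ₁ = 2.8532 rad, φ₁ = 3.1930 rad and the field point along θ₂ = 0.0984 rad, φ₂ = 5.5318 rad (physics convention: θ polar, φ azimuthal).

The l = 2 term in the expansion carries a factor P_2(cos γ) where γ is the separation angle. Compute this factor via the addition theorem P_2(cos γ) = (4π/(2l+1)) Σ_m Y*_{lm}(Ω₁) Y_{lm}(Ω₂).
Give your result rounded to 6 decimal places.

0.921481

Term-by-term m-sum for l=2 (normalisation 4π/5 = 2.513274):
  m=-2: +0.031081+0.003207i × +0.000253+0.003719i = -0.000004+0.000116i  (running Σ = -0.000004+0.000116i)
  m=-1: +0.210369+0.010824i × +0.055192+0.051560i = +0.011053+0.011444i  (running Σ = +0.011049+0.011560i)
  m=0: +0.554247-0.000000i × +0.621651+0.000000i = +0.344548+0.000000i  (running Σ = +0.355597+0.011560i)
  m=1: -0.210369+0.010824i × -0.055192+0.051560i = +0.011053-0.011444i  (running Σ = +0.366650+0.000116i)
  m=2: +0.031081-0.003207i × +0.000253-0.003719i = -0.000004-0.000116i  (running Σ = +0.366646-0.000000i)
Total Σ_m = +0.366646-0.000000i. Multiply by 2.513274: +0.921481-0.000000i. P_2(cos γ) = 0.921481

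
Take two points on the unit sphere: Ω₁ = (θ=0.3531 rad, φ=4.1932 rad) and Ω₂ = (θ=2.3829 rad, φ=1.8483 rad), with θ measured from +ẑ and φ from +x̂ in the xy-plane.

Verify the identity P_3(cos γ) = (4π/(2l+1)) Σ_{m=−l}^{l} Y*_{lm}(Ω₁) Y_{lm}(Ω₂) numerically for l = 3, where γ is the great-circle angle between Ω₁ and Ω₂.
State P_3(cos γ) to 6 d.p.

-0.249688

Expand P_3 via completeness: Σ_{m} conj(Y_{3,m}) at Ω₁ times Y_{3,m} at Ω₂ —
  term(m=-3) = 0.00171 + 0.00160j   from Y*(Ω₁)=0.01725 + 0.00023j, Y(Ω₂)=0.10048 + 0.09143j
  term(m=-2) = 0.00091 + 0.04025j   from Y*(Ω₁)=-0.05821 + 0.09880j, Y(Ω₂)=0.29835 - 0.18498j
  term(m=-1) = -0.09653 + 0.09874j   from Y*(Ω₁)=-0.18865 - 0.33011j, Y(Ω₂)=-0.09950 - 0.34929j
  term(m=+0) = 0.04874 + 0.00000j   from Y*(Ω₁)=0.49094 + 0.00000j, Y(Ω₂)=0.09927 + 0.00000j
  term(m=+1) = -0.09653 - 0.09874j   from Y*(Ω₁)=0.18865 - 0.33011j, Y(Ω₂)=0.09950 - 0.34929j
  term(m=+2) = 0.00091 - 0.04025j   from Y*(Ω₁)=-0.05821 - 0.09880j, Y(Ω₂)=0.29835 + 0.18498j
  term(m=+3) = 0.00171 - 0.00160j   from Y*(Ω₁)=-0.01725 + 0.00023j, Y(Ω₂)=-0.10048 + 0.09143j
Σ over m = -0.13909 + 0.00000j; ×(4π/7) → -0.24969 + 0.00000j. Real part: -0.249688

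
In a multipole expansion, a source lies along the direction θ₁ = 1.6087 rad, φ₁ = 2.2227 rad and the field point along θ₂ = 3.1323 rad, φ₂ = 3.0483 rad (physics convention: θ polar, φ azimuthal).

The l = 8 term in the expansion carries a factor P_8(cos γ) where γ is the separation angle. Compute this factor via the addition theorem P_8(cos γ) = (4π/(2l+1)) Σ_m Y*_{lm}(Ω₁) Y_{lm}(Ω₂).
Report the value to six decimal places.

0.254421

Term-by-term m-sum for l=8 (normalisation 4π/17 = 0.739198):
  m=-8: +0.246970-0.449039i × +0.000000+0.000000i = +0.000000-0.000000i  (running Σ = +0.000000-0.000000i)
  m=-7: +0.076874-0.011545i × +0.000000+0.000000i = +0.000000+0.000000i  (running Σ = +0.000000+0.000000i)
  m=-6: -0.263318-0.255244i × +0.000000+0.000000i = -0.000000-0.000000i  (running Σ = -0.000000-0.000000i)
  m=-5: +0.010759-0.090814i × +0.000000+0.000000i = +0.000000-0.000000i  (running Σ = +0.000000-0.000000i)
  m=-4: -0.279560+0.165296i × +0.000000+0.000000i = -0.000000+0.000000i  (running Σ = -0.000000+0.000000i)
  m=-3: -0.090695-0.036742i × +0.000011+0.000003i = -0.000001-0.000001i  (running Σ = -0.000001-0.000001i)
  m=-2: +0.080973+0.296043i × +0.000875+0.000165i = +0.000022+0.000273i  (running Σ = +0.000021+0.000272i)
  m=-1: -0.061023+0.079956i × +0.045621+0.004269i = -0.003125+0.003387i  (running Σ = -0.003104+0.003659i)
  m=0: +0.301725-0.000000i × +1.161299+0.000000i = +0.350393+0.000000i  (running Σ = +0.347289+0.003659i)
  m=1: +0.061023+0.079956i × -0.045621+0.004269i = -0.003125-0.003387i  (running Σ = +0.344164+0.000272i)
  m=2: +0.080973-0.296043i × +0.000875-0.000165i = +0.000022-0.000273i  (running Σ = +0.344186-0.000001i)
  m=3: +0.090695-0.036742i × -0.000011+0.000003i = -0.000001+0.000001i  (running Σ = +0.344185+0.000000i)
  m=4: -0.279560-0.165296i × +0.000000-0.000000i = -0.000000-0.000000i  (running Σ = +0.344185-0.000000i)
  m=5: -0.010759-0.090814i × -0.000000+0.000000i = +0.000000+0.000000i  (running Σ = +0.344185-0.000000i)
  m=6: -0.263318+0.255244i × +0.000000-0.000000i = -0.000000+0.000000i  (running Σ = +0.344185+0.000000i)
  m=7: -0.076874-0.011545i × -0.000000+0.000000i = +0.000000-0.000000i  (running Σ = +0.344185-0.000000i)
  m=8: +0.246970+0.449039i × +0.000000-0.000000i = +0.000000+0.000000i  (running Σ = +0.344185-0.000000i)
Accumulated sum +0.344185-0.000000i; after 4π/(2l+1) scaling, +0.254421-0.000000i ⇒ P_8 = 0.254421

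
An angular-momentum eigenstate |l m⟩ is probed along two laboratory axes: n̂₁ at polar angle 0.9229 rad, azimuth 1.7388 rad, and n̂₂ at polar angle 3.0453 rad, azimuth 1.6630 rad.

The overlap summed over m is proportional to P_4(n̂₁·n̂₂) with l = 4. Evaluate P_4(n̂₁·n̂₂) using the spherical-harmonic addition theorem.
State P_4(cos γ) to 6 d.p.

Term-by-term m-sum for l=4 (normalisation 4π/9 = 1.396263):
  m=-4: 0.13998 + 0.11136j × 0.00004 - 0.00001j = 0.00001 + 0.00000j  (running Σ = 0.00001 + 0.00000j)
  m=-3: 0.18494 - 0.33532j × -0.00030 - 0.00107j = -0.00041 - 0.00010j  (running Σ = -0.00041 - 0.00009j)
  m=-2: -0.31114 - 0.10866j × -0.01804 + 0.00337j = 0.00598 + 0.00091j  (running Σ = 0.00557 + 0.00082j)
  m=-1: 0.01715 - 0.10110j × 0.01640 + 0.17741j = 0.01822 + 0.00138j  (running Σ = 0.02379 + 0.00220j)
  m=0: -0.34736 + 0.00000j × 0.80749 + 0.00000j = -0.28049 + 0.00000j  (running Σ = -0.25670 + 0.00220j)
  m=1: -0.01715 - 0.10110j × -0.01640 + 0.17741j = 0.01822 - 0.00138j  (running Σ = -0.23848 + 0.00082j)
  m=2: -0.31114 + 0.10866j × -0.01804 - 0.00337j = 0.00598 - 0.00091j  (running Σ = -0.23251 - 0.00009j)
  m=3: -0.18494 - 0.33532j × 0.00030 - 0.00107j = -0.00041 + 0.00010j  (running Σ = -0.23292 + 0.00000j)
  m=4: 0.13998 - 0.11136j × 0.00004 + 0.00001j = 0.00001 - 0.00000j  (running Σ = -0.23291 - 0.00000j)
Total Σ_m = -0.23291 - 0.00000j. Multiply by 1.396263: -0.32521 - 0.00000j. P_4(cos γ) = -0.325207

-0.325207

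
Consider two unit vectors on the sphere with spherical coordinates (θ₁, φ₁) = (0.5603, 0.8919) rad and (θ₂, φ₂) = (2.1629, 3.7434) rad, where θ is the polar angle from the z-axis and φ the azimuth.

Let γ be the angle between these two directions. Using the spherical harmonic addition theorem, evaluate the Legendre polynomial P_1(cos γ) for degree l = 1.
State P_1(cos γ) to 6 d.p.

-0.895318

Summing Y*_{l m}(θ₁,φ₁)·Y_{l m}(θ₂,φ₂) over m ∈ [−1, 1]; prefactor 4π/(2·1+1) = 4.188790:
  [-1]  conj(Y_{1,-1})(Ω₁) = (0.115295, 0.142897) ; Y_{1,-1}(Ω₂) = (-0.236314, 0.162299) ; Δ = (-0.050438, -0.015056)
  [+0]  conj(Y_{1,0})(Ω₁) = (0.413893, -0.000000) ; Y_{1,0}(Ω₂) = (-0.272693, 0.000000) ; Δ = (-0.112866, 0.000000)
  [+1]  conj(Y_{1,1})(Ω₁) = (-0.115295, 0.142897) ; Y_{1,1}(Ω₂) = (0.236314, 0.162299) ; Δ = (-0.050438, 0.015056)
Σ over m = (-0.213741, 0.000000); ×(4π/3) → (-0.895318, 0.000000). Real part: -0.895318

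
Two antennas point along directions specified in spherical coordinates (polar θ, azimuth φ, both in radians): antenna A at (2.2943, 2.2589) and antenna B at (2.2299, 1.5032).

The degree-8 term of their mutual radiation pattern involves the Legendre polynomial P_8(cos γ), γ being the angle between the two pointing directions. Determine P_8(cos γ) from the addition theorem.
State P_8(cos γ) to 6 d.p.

-0.205947

Summing Y*_{l m}(θ₁,φ₁)·Y_{l m}(θ₂,φ₂) over m ∈ [−8, 8]; prefactor 4π/(2·8+1) = 0.739198:
  m=-8: Y*=+0.036544-0.036033i  Y=+0.067407+0.040476i  product +0.003922-0.000950i
  m=-7: Y*=+0.180340+0.018885i  Y=+0.111029-0.216867i  product +0.024118-0.037013i
  m=-6: Y*=+0.204982+0.310313i  Y=-0.390523-0.167684i  product -0.028016-0.155556i
  m=-5: Y*=-0.133997+0.434831i  Y=-0.133865+0.380875i  product -0.147679-0.109245i
  m=-4: Y*=-0.206420+0.084652i  Y=+0.049865+0.013821i  product -0.011463+0.001368i
  m=-3: Y*=+0.193804+0.104249i  Y=-0.067357+0.327586i  product -0.047204+0.056465i
  m=-2: Y*=+0.068891+0.349555i  Y=+0.238483+0.032439i  product +0.005090+0.085598i
  m=-1: Y*=+0.040155-0.048842i  Y=-0.015914+0.235066i  product +0.010842+0.010216i
  m=+0: Y*=+0.364460-0.000000i  Y=+0.280332+0.000000i  product +0.102170+0.000000i
  m=+1: Y*=-0.040155-0.048842i  Y=+0.015914+0.235066i  product +0.010842-0.010216i
  m=+2: Y*=+0.068891-0.349555i  Y=+0.238483-0.032439i  product +0.005090-0.085598i
  m=+3: Y*=-0.193804+0.104249i  Y=+0.067357+0.327586i  product -0.047204-0.056465i
  m=+4: Y*=-0.206420-0.084652i  Y=+0.049865-0.013821i  product -0.011463-0.001368i
  m=+5: Y*=+0.133997+0.434831i  Y=+0.133865+0.380875i  product -0.147679+0.109245i
  m=+6: Y*=+0.204982-0.310313i  Y=-0.390523+0.167684i  product -0.028016+0.155556i
  m=+7: Y*=-0.180340+0.018885i  Y=-0.111029-0.216867i  product +0.024118+0.037013i
  m=+8: Y*=+0.036544+0.036033i  Y=+0.067407-0.040476i  product +0.003922+0.000950i
Σ over m = -0.278609-0.000000i; ×(4π/17) → -0.205947-0.000000i. Real part: -0.205947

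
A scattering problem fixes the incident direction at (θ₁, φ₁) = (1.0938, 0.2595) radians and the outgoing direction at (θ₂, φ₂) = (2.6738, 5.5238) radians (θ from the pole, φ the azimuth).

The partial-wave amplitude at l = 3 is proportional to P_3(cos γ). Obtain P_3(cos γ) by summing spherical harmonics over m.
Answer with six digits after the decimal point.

0.279707

Expand P_3 via completeness: Σ_{m} conj(Y_{3,m}) at Ω₁ times Y_{3,m} at Ω₂ —
  term(m=-3) = (-0.011149, 0.000949)   from Y*(Ω₁)=(0.208268, 0.205414), Y(Ω₂)=(-0.024858, 0.029075)
  term(m=-2) = (0.030919, -0.061328)   from Y*(Ω₁)=(0.321542, 0.183676), Y(Ω₂)=(-0.009645, -0.185221)
  term(m=-1) = (0.003529, 0.005731)   from Y*(Ω₁)=(0.014963, 0.003973), Y(Ω₂)=(0.315313, 0.299321)
  term(m=+0) = (0.109210, 0.000000)   from Y*(Ω₁)=(-0.333421, -0.000000), Y(Ω₂)=(-0.327545, 0.000000)
  term(m=+1) = (0.003529, -0.005731)   from Y*(Ω₁)=(-0.014963, 0.003973), Y(Ω₂)=(-0.315313, 0.299321)
  term(m=+2) = (0.030919, 0.061328)   from Y*(Ω₁)=(0.321542, -0.183676), Y(Ω₂)=(-0.009645, 0.185221)
  term(m=+3) = (-0.011149, -0.000949)   from Y*(Ω₁)=(-0.208268, 0.205414), Y(Ω₂)=(0.024858, 0.029075)
Total Σ_m = (0.155808, 0.000000). Multiply by 1.795196: (0.279707, 0.000000). P_3(cos γ) = 0.279707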